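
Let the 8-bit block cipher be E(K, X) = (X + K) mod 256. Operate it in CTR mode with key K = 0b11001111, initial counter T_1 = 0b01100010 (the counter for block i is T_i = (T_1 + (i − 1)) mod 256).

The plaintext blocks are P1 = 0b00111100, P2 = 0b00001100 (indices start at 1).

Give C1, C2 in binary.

C1 = 0b00001101, C2 = 0b00111110

CTR encryption: S_i = E(K, T_i) where T_i is the counter for block i; C_i = P_i ⊕ S_i.
C1: T = 0b01100010, S = E(K, T) = 0b00110001; 0b00111100 ⊕ 0b00110001 = 0b00001101.
C2: T = 0b01100011, S = E(K, T) = 0b00110010; 0b00001100 ⊕ 0b00110010 = 0b00111110.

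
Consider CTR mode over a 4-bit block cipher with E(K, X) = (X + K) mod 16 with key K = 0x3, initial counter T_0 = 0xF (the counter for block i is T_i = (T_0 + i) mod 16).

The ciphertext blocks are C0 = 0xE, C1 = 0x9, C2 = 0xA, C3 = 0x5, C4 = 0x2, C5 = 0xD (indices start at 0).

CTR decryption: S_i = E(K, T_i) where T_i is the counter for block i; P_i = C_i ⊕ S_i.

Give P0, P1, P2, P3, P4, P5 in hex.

P0: T = 0xF, S = E(K, T) = 0x2; 0xE ⊕ 0x2 = 0xC.
P1: T = 0x0, S = E(K, T) = 0x3; 0x9 ⊕ 0x3 = 0xA.
P2: T = 0x1, S = E(K, T) = 0x4; 0xA ⊕ 0x4 = 0xE.
P3: T = 0x2, S = E(K, T) = 0x5; 0x5 ⊕ 0x5 = 0x0.
P4: T = 0x3, S = E(K, T) = 0x6; 0x2 ⊕ 0x6 = 0x4.
P5: T = 0x4, S = E(K, T) = 0x7; 0xD ⊕ 0x7 = 0xA.

P0 = 0xC, P1 = 0xA, P2 = 0xE, P3 = 0x0, P4 = 0x4, P5 = 0xA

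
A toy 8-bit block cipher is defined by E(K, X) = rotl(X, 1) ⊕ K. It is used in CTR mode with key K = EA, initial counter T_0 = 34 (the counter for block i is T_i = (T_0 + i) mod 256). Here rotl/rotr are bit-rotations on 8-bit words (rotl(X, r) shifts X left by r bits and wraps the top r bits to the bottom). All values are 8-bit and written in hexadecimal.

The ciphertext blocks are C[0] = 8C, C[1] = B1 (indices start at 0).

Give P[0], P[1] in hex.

CTR decryption: S_i = E(K, T_i) where T_i is the counter for block i; P_i = C_i ⊕ S_i.
P[0]: T = 34, S = E(K, T) = 82; 8C ⊕ 82 = 0E.
P[1]: T = 35, S = E(K, T) = 80; B1 ⊕ 80 = 31.

P[0] = 0E, P[1] = 31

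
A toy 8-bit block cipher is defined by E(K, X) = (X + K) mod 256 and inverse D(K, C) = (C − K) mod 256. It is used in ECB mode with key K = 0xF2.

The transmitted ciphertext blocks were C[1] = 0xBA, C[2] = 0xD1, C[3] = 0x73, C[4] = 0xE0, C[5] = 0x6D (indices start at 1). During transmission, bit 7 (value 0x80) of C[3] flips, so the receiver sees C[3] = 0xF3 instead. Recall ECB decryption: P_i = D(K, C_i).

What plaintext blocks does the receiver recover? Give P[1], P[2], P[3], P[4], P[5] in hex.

Only C[3] changed, to 0xF3. In ECB, a change in C_i affects only P_i. Decrypting the received ciphertext:
P[1]: D(K, 0xBA) = 0xC8.
P[2]: D(K, 0xD1) = 0xDF.
P[3]: D(K, 0xF3) = 0x01.
P[4]: D(K, 0xE0) = 0xEE.
P[5]: D(K, 0x6D) = 0x7B.
Blocks that differ from the original plaintext: P[3].

P[1] = 0xC8, P[2] = 0xDF, P[3] = 0x01, P[4] = 0xEE, P[5] = 0x7B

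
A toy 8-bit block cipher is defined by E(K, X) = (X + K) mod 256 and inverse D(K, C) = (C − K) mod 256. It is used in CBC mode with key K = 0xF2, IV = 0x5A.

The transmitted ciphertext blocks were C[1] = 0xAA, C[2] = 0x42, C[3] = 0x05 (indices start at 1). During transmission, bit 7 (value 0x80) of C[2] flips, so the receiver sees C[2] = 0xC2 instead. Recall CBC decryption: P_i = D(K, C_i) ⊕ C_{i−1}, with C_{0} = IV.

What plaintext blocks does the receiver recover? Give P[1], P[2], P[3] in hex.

Only C[2] changed, to 0xC2. In CBC, a change in C_i garbles P_i and flips the same bit in P_{i+1}. Decrypting the received ciphertext:
P[1]: D(K, 0xAA) = 0xB8; 0xB8 ⊕ 0x5A = 0xE2.
P[2]: D(K, 0xC2) = 0xD0; 0xD0 ⊕ 0xAA = 0x7A.
P[3]: D(K, 0x05) = 0x13; 0x13 ⊕ 0xC2 = 0xD1.
Blocks that differ from the original plaintext: P[2], P[3].

P[1] = 0xE2, P[2] = 0x7A, P[3] = 0xD1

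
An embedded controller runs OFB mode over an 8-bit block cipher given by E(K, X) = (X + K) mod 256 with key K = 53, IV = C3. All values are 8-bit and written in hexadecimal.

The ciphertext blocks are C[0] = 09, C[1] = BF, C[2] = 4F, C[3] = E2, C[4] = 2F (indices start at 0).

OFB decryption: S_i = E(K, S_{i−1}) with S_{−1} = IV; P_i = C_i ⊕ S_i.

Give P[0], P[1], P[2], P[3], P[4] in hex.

P[0]: S = E(K, C3) = 16; 09 ⊕ 16 = 1F.
P[1]: S = E(K, 16) = 69; BF ⊕ 69 = D6.
P[2]: S = E(K, 69) = BC; 4F ⊕ BC = F3.
P[3]: S = E(K, BC) = 0F; E2 ⊕ 0F = ED.
P[4]: S = E(K, 0F) = 62; 2F ⊕ 62 = 4D.

P[0] = 1F, P[1] = D6, P[2] = F3, P[3] = ED, P[4] = 4D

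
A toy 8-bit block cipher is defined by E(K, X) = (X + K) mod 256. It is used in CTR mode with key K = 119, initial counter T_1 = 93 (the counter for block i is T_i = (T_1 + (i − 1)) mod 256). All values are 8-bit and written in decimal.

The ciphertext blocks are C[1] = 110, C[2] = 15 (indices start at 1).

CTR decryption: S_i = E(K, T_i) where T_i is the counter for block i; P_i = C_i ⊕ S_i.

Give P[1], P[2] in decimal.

P[1] = 186, P[2] = 218

P[1]: T = 93, S = E(K, T) = 212; 110 ⊕ 212 = 186.
P[2]: T = 94, S = E(K, T) = 213; 15 ⊕ 213 = 218.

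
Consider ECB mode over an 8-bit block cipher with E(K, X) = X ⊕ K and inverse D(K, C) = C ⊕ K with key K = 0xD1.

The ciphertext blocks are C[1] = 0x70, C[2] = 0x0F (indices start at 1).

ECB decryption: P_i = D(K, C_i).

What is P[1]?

P[1] = 0xA1

P[1]: D(K, 0x70) = 0xA1.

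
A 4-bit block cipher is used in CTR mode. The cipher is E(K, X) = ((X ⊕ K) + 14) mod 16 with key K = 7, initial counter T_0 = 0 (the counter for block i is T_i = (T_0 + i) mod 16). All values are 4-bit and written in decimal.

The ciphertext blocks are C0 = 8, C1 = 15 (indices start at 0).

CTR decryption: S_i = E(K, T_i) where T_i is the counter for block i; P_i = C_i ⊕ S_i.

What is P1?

P1: T = 1, S = E(K, T) = 4; 15 ⊕ 4 = 11.

P1 = 11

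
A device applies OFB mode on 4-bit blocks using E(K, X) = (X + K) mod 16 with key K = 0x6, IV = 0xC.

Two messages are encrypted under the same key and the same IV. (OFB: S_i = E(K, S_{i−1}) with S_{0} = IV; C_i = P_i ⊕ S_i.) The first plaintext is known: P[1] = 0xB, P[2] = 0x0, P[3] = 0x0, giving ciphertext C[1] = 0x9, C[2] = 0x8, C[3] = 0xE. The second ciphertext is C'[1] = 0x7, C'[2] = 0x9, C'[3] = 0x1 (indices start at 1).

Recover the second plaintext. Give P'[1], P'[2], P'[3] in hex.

P'[1] = 0x5, P'[2] = 0x1, P'[3] = 0xF

In OFB with a reused IV, both messages share the same keystream S_i, so C_i ⊕ C'_i = P_i ⊕ P'_i and thus P'_i = P_i ⊕ C_i ⊕ C'_i.
P'[1]: 0xB ⊕ 0x9 ⊕ 0x7 = 0x5.
P'[2]: 0x0 ⊕ 0x8 ⊕ 0x9 = 0x1.
P'[3]: 0x0 ⊕ 0xE ⊕ 0x1 = 0xF.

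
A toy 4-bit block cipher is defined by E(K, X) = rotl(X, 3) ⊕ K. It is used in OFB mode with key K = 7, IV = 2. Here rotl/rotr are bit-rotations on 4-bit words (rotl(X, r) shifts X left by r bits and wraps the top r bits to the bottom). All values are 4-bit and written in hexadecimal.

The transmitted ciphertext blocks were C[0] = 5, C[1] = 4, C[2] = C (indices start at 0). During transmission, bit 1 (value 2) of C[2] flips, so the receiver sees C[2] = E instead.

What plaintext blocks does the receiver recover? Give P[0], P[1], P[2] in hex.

OFB decryption: S_i = E(K, S_{i−1}) with S_{−1} = IV; P_i = C_i ⊕ S_i.
Only C[2] changed, to E. In OFB, a change in C_i flips the same bit in P_i only; the keystream is unaffected. Decrypting the received ciphertext:
P[0]: S = E(K, 2) = 6; 5 ⊕ 6 = 3.
P[1]: S = E(K, 6) = 4; 4 ⊕ 4 = 0.
P[2]: S = E(K, 4) = 5; E ⊕ 5 = B.
Blocks that differ from the original plaintext: P[2].

P[0] = 3, P[1] = 0, P[2] = B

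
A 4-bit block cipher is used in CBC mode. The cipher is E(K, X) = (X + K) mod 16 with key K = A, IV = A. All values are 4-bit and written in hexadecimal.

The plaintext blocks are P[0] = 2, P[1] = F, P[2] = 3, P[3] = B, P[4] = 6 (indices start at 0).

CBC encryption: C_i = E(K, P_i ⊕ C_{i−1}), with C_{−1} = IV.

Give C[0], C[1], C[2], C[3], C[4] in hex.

C[0]: P[0] ⊕ A = 8; E(K, 8) = 2.
C[1]: P[1] ⊕ 2 = D; E(K, D) = 7.
C[2]: P[2] ⊕ 7 = 4; E(K, 4) = E.
C[3]: P[3] ⊕ E = 5; E(K, 5) = F.
C[4]: P[4] ⊕ F = 9; E(K, 9) = 3.

C[0] = 2, C[1] = 7, C[2] = E, C[3] = F, C[4] = 3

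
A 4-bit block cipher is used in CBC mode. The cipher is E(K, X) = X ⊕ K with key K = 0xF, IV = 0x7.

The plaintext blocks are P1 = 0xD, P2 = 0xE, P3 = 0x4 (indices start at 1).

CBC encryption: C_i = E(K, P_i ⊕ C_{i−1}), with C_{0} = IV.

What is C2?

C2 = 0x4

C1: P1 ⊕ 0x7 = 0xA; E(K, 0xA) = 0x5.
C2: P2 ⊕ 0x5 = 0xB; E(K, 0xB) = 0x4.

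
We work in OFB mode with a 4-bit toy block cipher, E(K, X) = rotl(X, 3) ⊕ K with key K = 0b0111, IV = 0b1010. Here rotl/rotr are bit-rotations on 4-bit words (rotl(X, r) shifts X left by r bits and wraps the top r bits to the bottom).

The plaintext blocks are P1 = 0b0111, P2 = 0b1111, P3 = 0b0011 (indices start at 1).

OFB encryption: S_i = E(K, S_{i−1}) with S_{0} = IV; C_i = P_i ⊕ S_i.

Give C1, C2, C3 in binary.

C1: S = E(K, 0b1010) = 0b0010; 0b0111 ⊕ 0b0010 = 0b0101.
C2: S = E(K, 0b0010) = 0b0110; 0b1111 ⊕ 0b0110 = 0b1001.
C3: S = E(K, 0b0110) = 0b0100; 0b0011 ⊕ 0b0100 = 0b0111.

C1 = 0b0101, C2 = 0b1001, C3 = 0b0111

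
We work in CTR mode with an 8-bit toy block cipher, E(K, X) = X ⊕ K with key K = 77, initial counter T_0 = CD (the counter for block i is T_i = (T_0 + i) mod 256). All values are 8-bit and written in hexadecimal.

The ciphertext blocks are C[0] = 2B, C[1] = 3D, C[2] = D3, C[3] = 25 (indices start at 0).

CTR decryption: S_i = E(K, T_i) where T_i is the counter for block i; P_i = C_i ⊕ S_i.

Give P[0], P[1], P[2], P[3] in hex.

P[0]: T = CD, S = E(K, T) = BA; 2B ⊕ BA = 91.
P[1]: T = CE, S = E(K, T) = B9; 3D ⊕ B9 = 84.
P[2]: T = CF, S = E(K, T) = B8; D3 ⊕ B8 = 6B.
P[3]: T = D0, S = E(K, T) = A7; 25 ⊕ A7 = 82.

P[0] = 91, P[1] = 84, P[2] = 6B, P[3] = 82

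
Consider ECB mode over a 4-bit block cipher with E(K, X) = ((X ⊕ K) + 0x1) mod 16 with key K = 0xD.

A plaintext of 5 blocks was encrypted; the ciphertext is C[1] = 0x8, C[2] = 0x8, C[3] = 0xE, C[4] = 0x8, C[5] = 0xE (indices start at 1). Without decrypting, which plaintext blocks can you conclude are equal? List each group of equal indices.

ECB encrypts each block independently with the same key, so equal ciphertext blocks imply equal plaintext blocks.
C[1] = C[2] = C[4] = 0x8, so P[1] = P[2] = P[4].
C[3] = C[5] = 0xE, so P[3] = P[5].

P[1] = P[2] = P[4]; P[3] = P[5]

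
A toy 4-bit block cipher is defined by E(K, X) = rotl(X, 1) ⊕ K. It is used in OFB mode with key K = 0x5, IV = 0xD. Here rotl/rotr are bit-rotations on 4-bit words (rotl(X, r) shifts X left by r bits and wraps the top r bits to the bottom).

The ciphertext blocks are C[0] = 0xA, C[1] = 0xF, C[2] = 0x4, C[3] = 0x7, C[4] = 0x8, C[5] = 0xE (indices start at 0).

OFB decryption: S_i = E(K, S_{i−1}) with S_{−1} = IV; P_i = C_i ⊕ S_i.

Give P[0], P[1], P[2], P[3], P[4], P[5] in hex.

P[0] = 0x4, P[1] = 0x7, P[2] = 0x0, P[3] = 0xA, P[4] = 0x6, P[5] = 0x6

P[0]: S = E(K, 0xD) = 0xE; 0xA ⊕ 0xE = 0x4.
P[1]: S = E(K, 0xE) = 0x8; 0xF ⊕ 0x8 = 0x7.
P[2]: S = E(K, 0x8) = 0x4; 0x4 ⊕ 0x4 = 0x0.
P[3]: S = E(K, 0x4) = 0xD; 0x7 ⊕ 0xD = 0xA.
P[4]: S = E(K, 0xD) = 0xE; 0x8 ⊕ 0xE = 0x6.
P[5]: S = E(K, 0xE) = 0x8; 0xE ⊕ 0x8 = 0x6.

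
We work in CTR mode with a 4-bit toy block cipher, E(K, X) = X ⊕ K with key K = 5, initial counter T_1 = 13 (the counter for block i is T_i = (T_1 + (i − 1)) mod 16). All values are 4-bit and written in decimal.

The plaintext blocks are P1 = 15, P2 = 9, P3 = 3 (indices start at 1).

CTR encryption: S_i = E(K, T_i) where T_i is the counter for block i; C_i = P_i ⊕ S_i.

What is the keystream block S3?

C1: T = 13, S = E(K, T) = 8; 15 ⊕ 8 = 7.
C2: T = 14, S = E(K, T) = 11; 9 ⊕ 11 = 2.
C3: T = 15, S = E(K, T) = 10; 3 ⊕ 10 = 9.
So S3 = 10.

10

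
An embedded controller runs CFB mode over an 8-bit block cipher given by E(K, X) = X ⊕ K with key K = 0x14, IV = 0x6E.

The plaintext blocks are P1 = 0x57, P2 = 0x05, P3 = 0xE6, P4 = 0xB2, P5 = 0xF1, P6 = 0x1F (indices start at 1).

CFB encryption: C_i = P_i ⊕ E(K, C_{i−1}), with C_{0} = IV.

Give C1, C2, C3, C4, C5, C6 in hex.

C1 = 0x2D, C2 = 0x3C, C3 = 0xCE, C4 = 0x68, C5 = 0x8D, C6 = 0x86

C1: E(K, 0x6E) = 0x7A; 0x57 ⊕ 0x7A = 0x2D.
C2: E(K, 0x2D) = 0x39; 0x05 ⊕ 0x39 = 0x3C.
C3: E(K, 0x3C) = 0x28; 0xE6 ⊕ 0x28 = 0xCE.
C4: E(K, 0xCE) = 0xDA; 0xB2 ⊕ 0xDA = 0x68.
C5: E(K, 0x68) = 0x7C; 0xF1 ⊕ 0x7C = 0x8D.
C6: E(K, 0x8D) = 0x99; 0x1F ⊕ 0x99 = 0x86.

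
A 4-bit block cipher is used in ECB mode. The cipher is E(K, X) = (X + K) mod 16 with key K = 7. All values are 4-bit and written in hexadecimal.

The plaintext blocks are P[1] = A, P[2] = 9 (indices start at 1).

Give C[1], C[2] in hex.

C[1] = 1, C[2] = 0

ECB encryption: C_i = E(K, P_i).
C[1]: E(K, A) = 1.
C[2]: E(K, 9) = 0.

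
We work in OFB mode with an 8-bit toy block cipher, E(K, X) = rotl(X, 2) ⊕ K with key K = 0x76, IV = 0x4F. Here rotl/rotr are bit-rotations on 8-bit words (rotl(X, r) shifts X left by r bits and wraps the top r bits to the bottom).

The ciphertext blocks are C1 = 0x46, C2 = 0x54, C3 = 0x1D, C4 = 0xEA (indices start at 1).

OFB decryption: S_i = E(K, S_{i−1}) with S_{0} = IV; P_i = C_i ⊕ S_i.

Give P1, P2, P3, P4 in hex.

P1: S = E(K, 0x4F) = 0x4B; 0x46 ⊕ 0x4B = 0x0D.
P2: S = E(K, 0x4B) = 0x5B; 0x54 ⊕ 0x5B = 0x0F.
P3: S = E(K, 0x5B) = 0x1B; 0x1D ⊕ 0x1B = 0x06.
P4: S = E(K, 0x1B) = 0x1A; 0xEA ⊕ 0x1A = 0xF0.

P1 = 0x0D, P2 = 0x0F, P3 = 0x06, P4 = 0xF0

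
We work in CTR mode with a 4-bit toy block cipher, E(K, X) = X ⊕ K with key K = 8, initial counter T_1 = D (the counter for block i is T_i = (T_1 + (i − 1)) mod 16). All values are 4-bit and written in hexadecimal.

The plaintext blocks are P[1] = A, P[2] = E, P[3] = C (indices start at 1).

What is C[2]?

CTR encryption: S_i = E(K, T_i) where T_i is the counter for block i; C_i = P_i ⊕ S_i.
C[1]: T = D, S = E(K, T) = 5; A ⊕ 5 = F.
C[2]: T = E, S = E(K, T) = 6; E ⊕ 6 = 8.

C[2] = 8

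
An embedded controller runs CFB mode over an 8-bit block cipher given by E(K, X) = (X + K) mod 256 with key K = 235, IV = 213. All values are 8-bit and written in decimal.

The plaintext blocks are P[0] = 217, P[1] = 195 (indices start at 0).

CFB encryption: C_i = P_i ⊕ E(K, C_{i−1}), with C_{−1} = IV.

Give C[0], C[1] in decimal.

C[0]: E(K, 213) = 192; 217 ⊕ 192 = 25.
C[1]: E(K, 25) = 4; 195 ⊕ 4 = 199.

C[0] = 25, C[1] = 199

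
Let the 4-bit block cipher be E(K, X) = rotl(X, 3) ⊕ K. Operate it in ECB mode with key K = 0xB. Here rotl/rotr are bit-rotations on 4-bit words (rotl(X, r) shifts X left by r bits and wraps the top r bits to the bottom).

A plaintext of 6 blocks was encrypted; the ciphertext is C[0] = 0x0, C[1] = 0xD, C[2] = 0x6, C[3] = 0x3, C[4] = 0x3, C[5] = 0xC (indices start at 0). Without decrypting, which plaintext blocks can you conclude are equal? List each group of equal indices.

ECB encrypts each block independently with the same key, so equal ciphertext blocks imply equal plaintext blocks.
C[3] = C[4] = 0x3, so P[3] = P[4].

P[3] = P[4]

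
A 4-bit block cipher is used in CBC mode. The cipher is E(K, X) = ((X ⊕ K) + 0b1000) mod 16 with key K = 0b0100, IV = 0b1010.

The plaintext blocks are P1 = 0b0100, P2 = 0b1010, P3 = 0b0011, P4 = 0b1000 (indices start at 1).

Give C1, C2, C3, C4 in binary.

CBC encryption: C_i = E(K, P_i ⊕ C_{i−1}), with C_{0} = IV.
C1: P1 ⊕ 0b1010 = 0b1110; E(K, 0b1110) = 0b0010.
C2: P2 ⊕ 0b0010 = 0b1000; E(K, 0b1000) = 0b0100.
C3: P3 ⊕ 0b0100 = 0b0111; E(K, 0b0111) = 0b1011.
C4: P4 ⊕ 0b1011 = 0b0011; E(K, 0b0011) = 0b1111.

C1 = 0b0010, C2 = 0b0100, C3 = 0b1011, C4 = 0b1111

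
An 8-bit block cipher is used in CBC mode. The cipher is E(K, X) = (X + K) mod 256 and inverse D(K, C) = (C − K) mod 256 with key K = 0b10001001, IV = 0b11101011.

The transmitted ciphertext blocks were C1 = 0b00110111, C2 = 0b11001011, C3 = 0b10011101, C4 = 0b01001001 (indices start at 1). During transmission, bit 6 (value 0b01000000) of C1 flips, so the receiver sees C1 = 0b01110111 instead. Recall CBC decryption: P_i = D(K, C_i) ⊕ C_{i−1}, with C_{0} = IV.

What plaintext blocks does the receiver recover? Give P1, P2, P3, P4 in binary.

P1 = 0b00000101, P2 = 0b00110101, P3 = 0b11011111, P4 = 0b01011101

Only C1 changed, to 0b01110111. In CBC, a change in C_i garbles P_i and flips the same bit in P_{i+1}. Decrypting the received ciphertext:
P1: D(K, 0b01110111) = 0b11101110; 0b11101110 ⊕ 0b11101011 = 0b00000101.
P2: D(K, 0b11001011) = 0b01000010; 0b01000010 ⊕ 0b01110111 = 0b00110101.
P3: D(K, 0b10011101) = 0b00010100; 0b00010100 ⊕ 0b11001011 = 0b11011111.
P4: D(K, 0b01001001) = 0b11000000; 0b11000000 ⊕ 0b10011101 = 0b01011101.
Blocks that differ from the original plaintext: P1, P2.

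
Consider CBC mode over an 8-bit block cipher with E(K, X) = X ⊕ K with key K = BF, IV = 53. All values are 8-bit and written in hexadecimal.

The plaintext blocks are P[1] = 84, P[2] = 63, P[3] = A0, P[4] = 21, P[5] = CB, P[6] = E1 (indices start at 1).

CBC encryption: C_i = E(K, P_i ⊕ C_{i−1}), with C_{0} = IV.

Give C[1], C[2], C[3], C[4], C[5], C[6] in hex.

C[1]: P[1] ⊕ 53 = D7; E(K, D7) = 68.
C[2]: P[2] ⊕ 68 = 0B; E(K, 0B) = B4.
C[3]: P[3] ⊕ B4 = 14; E(K, 14) = AB.
C[4]: P[4] ⊕ AB = 8A; E(K, 8A) = 35.
C[5]: P[5] ⊕ 35 = FE; E(K, FE) = 41.
C[6]: P[6] ⊕ 41 = A0; E(K, A0) = 1F.

C[1] = 68, C[2] = B4, C[3] = AB, C[4] = 35, C[5] = 41, C[6] = 1F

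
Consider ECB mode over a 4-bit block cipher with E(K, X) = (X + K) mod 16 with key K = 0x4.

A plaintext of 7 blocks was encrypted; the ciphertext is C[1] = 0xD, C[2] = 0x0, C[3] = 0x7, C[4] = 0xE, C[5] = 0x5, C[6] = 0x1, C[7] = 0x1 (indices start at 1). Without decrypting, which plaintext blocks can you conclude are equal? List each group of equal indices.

P[6] = P[7]

ECB encrypts each block independently with the same key, so equal ciphertext blocks imply equal plaintext blocks.
C[6] = C[7] = 0x1, so P[6] = P[7].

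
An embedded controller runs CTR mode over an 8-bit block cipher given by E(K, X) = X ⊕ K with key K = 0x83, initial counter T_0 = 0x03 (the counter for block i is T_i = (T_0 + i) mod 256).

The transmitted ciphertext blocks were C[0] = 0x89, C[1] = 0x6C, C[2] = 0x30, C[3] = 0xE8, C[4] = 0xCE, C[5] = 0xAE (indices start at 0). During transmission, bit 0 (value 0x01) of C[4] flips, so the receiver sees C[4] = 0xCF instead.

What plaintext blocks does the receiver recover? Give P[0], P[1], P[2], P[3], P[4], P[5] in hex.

CTR decryption: S_i = E(K, T_i) where T_i is the counter for block i; P_i = C_i ⊕ S_i.
Only C[4] changed, to 0xCF. In CTR, a change in C_i flips the same bit in P_i only; the keystream is unaffected. Decrypting the received ciphertext:
P[0]: T = 0x03, S = E(K, T) = 0x80; 0x89 ⊕ 0x80 = 0x09.
P[1]: T = 0x04, S = E(K, T) = 0x87; 0x6C ⊕ 0x87 = 0xEB.
P[2]: T = 0x05, S = E(K, T) = 0x86; 0x30 ⊕ 0x86 = 0xB6.
P[3]: T = 0x06, S = E(K, T) = 0x85; 0xE8 ⊕ 0x85 = 0x6D.
P[4]: T = 0x07, S = E(K, T) = 0x84; 0xCF ⊕ 0x84 = 0x4B.
P[5]: T = 0x08, S = E(K, T) = 0x8B; 0xAE ⊕ 0x8B = 0x25.
Blocks that differ from the original plaintext: P[4].

P[0] = 0x09, P[1] = 0xEB, P[2] = 0xB6, P[3] = 0x6D, P[4] = 0x4B, P[5] = 0x25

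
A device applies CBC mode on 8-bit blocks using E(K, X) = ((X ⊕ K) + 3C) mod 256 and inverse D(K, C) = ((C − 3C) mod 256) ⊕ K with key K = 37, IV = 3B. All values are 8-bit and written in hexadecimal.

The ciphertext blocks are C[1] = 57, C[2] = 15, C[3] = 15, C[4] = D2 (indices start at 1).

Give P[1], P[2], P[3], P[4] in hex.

P[1] = 17, P[2] = B9, P[3] = FB, P[4] = B4

CBC decryption: P_i = D(K, C_i) ⊕ C_{i−1}, with C_{0} = IV.
P[1]: D(K, 57) = 2C; 2C ⊕ 3B = 17.
P[2]: D(K, 15) = EE; EE ⊕ 57 = B9.
P[3]: D(K, 15) = EE; EE ⊕ 15 = FB.
P[4]: D(K, D2) = A1; A1 ⊕ 15 = B4.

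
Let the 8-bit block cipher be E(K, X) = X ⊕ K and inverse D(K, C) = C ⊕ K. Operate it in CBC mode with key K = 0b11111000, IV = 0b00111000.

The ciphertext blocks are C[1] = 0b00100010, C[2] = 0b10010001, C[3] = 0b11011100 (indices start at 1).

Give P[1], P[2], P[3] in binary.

P[1] = 0b11100010, P[2] = 0b01001011, P[3] = 0b10110101

CBC decryption: P_i = D(K, C_i) ⊕ C_{i−1}, with C_{0} = IV.
P[1]: D(K, 0b00100010) = 0b11011010; 0b11011010 ⊕ 0b00111000 = 0b11100010.
P[2]: D(K, 0b10010001) = 0b01101001; 0b01101001 ⊕ 0b00100010 = 0b01001011.
P[3]: D(K, 0b11011100) = 0b00100100; 0b00100100 ⊕ 0b10010001 = 0b10110101.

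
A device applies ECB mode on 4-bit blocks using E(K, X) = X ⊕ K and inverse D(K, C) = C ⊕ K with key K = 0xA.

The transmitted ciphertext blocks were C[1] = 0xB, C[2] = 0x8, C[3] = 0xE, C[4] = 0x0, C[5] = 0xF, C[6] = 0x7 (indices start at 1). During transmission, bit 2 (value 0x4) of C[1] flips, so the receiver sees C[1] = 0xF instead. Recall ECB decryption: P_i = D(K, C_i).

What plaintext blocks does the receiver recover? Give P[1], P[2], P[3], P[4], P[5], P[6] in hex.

P[1] = 0x5, P[2] = 0x2, P[3] = 0x4, P[4] = 0xA, P[5] = 0x5, P[6] = 0xD

Only C[1] changed, to 0xF. In ECB, a change in C_i affects only P_i. Decrypting the received ciphertext:
P[1]: D(K, 0xF) = 0x5.
P[2]: D(K, 0x8) = 0x2.
P[3]: D(K, 0xE) = 0x4.
P[4]: D(K, 0x0) = 0xA.
P[5]: D(K, 0xF) = 0x5.
P[6]: D(K, 0x7) = 0xD.
Blocks that differ from the original plaintext: P[1].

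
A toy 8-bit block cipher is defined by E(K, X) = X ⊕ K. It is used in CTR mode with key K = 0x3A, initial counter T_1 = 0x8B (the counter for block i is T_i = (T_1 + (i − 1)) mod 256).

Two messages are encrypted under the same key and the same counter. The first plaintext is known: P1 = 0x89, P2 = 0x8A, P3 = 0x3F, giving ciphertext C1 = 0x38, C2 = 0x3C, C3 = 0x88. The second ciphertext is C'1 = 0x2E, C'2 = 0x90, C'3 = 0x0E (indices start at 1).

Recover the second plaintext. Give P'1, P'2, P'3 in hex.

P'1 = 0x9F, P'2 = 0x26, P'3 = 0xB9

In CTR with a reused counter, both messages share the same keystream S_i, so C_i ⊕ C'_i = P_i ⊕ P'_i and thus P'_i = P_i ⊕ C_i ⊕ C'_i.
P'1: 0x89 ⊕ 0x38 ⊕ 0x2E = 0x9F.
P'2: 0x8A ⊕ 0x3C ⊕ 0x90 = 0x26.
P'3: 0x3F ⊕ 0x88 ⊕ 0x0E = 0xB9.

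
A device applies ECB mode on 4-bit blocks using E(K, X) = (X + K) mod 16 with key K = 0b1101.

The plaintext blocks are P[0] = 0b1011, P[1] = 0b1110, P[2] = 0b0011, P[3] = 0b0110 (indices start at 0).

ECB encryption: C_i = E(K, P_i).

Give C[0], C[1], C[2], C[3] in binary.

C[0]: E(K, 0b1011) = 0b1000.
C[1]: E(K, 0b1110) = 0b1011.
C[2]: E(K, 0b0011) = 0b0000.
C[3]: E(K, 0b0110) = 0b0011.

C[0] = 0b1000, C[1] = 0b1011, C[2] = 0b0000, C[3] = 0b0011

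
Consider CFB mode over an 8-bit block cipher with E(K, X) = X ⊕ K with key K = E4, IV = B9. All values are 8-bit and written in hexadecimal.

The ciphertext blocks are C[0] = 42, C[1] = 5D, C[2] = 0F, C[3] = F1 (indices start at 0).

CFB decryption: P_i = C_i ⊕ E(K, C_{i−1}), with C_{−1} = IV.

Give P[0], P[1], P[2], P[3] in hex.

P[0] = 1F, P[1] = FB, P[2] = B6, P[3] = 1A

P[0]: E(K, B9) = 5D; 42 ⊕ 5D = 1F.
P[1]: E(K, 42) = A6; 5D ⊕ A6 = FB.
P[2]: E(K, 5D) = B9; 0F ⊕ B9 = B6.
P[3]: E(K, 0F) = EB; F1 ⊕ EB = 1A.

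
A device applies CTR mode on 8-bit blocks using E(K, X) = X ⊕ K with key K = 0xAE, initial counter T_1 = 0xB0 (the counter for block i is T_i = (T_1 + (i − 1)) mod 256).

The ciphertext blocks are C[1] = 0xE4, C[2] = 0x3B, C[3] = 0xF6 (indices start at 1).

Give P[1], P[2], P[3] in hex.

P[1] = 0xFA, P[2] = 0x24, P[3] = 0xEA

CTR decryption: S_i = E(K, T_i) where T_i is the counter for block i; P_i = C_i ⊕ S_i.
P[1]: T = 0xB0, S = E(K, T) = 0x1E; 0xE4 ⊕ 0x1E = 0xFA.
P[2]: T = 0xB1, S = E(K, T) = 0x1F; 0x3B ⊕ 0x1F = 0x24.
P[3]: T = 0xB2, S = E(K, T) = 0x1C; 0xF6 ⊕ 0x1C = 0xEA.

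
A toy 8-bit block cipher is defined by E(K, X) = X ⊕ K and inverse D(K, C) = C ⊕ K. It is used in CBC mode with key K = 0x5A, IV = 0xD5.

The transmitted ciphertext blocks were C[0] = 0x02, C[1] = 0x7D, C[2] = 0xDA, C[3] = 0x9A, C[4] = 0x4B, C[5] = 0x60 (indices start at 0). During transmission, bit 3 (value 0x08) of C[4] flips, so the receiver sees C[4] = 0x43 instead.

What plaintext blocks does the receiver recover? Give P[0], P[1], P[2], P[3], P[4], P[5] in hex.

P[0] = 0x8D, P[1] = 0x25, P[2] = 0xFD, P[3] = 0x1A, P[4] = 0x83, P[5] = 0x79

CBC decryption: P_i = D(K, C_i) ⊕ C_{i−1}, with C_{−1} = IV.
Only C[4] changed, to 0x43. In CBC, a change in C_i garbles P_i and flips the same bit in P_{i+1}. Decrypting the received ciphertext:
P[0]: D(K, 0x02) = 0x58; 0x58 ⊕ 0xD5 = 0x8D.
P[1]: D(K, 0x7D) = 0x27; 0x27 ⊕ 0x02 = 0x25.
P[2]: D(K, 0xDA) = 0x80; 0x80 ⊕ 0x7D = 0xFD.
P[3]: D(K, 0x9A) = 0xC0; 0xC0 ⊕ 0xDA = 0x1A.
P[4]: D(K, 0x43) = 0x19; 0x19 ⊕ 0x9A = 0x83.
P[5]: D(K, 0x60) = 0x3A; 0x3A ⊕ 0x43 = 0x79.
Blocks that differ from the original plaintext: P[4], P[5].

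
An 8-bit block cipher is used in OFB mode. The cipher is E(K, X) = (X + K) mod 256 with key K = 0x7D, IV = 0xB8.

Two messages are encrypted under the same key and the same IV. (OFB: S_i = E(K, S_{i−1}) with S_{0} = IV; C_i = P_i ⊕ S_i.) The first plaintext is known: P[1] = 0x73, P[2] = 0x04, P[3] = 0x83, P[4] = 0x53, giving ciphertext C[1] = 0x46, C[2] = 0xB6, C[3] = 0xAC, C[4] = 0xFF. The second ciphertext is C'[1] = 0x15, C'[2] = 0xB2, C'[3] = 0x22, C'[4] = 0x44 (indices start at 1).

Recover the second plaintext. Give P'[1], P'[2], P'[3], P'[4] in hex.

P'[1] = 0x20, P'[2] = 0x00, P'[3] = 0x0D, P'[4] = 0xE8

In OFB with a reused IV, both messages share the same keystream S_i, so C_i ⊕ C'_i = P_i ⊕ P'_i and thus P'_i = P_i ⊕ C_i ⊕ C'_i.
P'[1]: 0x73 ⊕ 0x46 ⊕ 0x15 = 0x20.
P'[2]: 0x04 ⊕ 0xB6 ⊕ 0xB2 = 0x00.
P'[3]: 0x83 ⊕ 0xAC ⊕ 0x22 = 0x0D.
P'[4]: 0x53 ⊕ 0xFF ⊕ 0x44 = 0xE8.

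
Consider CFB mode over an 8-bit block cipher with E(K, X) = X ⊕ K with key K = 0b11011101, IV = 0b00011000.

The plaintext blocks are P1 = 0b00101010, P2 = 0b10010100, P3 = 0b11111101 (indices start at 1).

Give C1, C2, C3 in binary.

CFB encryption: C_i = P_i ⊕ E(K, C_{i−1}), with C_{0} = IV.
C1: E(K, 0b00011000) = 0b11000101; 0b00101010 ⊕ 0b11000101 = 0b11101111.
C2: E(K, 0b11101111) = 0b00110010; 0b10010100 ⊕ 0b00110010 = 0b10100110.
C3: E(K, 0b10100110) = 0b01111011; 0b11111101 ⊕ 0b01111011 = 0b10000110.

C1 = 0b11101111, C2 = 0b10100110, C3 = 0b10000110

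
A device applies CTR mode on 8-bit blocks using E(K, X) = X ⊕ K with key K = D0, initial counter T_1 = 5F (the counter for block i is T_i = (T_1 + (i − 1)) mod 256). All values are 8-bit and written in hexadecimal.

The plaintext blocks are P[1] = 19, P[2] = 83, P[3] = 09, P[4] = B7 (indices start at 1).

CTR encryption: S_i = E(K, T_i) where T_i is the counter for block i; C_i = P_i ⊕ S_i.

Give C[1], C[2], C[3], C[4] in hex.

C[1] = 96, C[2] = 33, C[3] = B8, C[4] = 05

C[1]: T = 5F, S = E(K, T) = 8F; 19 ⊕ 8F = 96.
C[2]: T = 60, S = E(K, T) = B0; 83 ⊕ B0 = 33.
C[3]: T = 61, S = E(K, T) = B1; 09 ⊕ B1 = B8.
C[4]: T = 62, S = E(K, T) = B2; B7 ⊕ B2 = 05.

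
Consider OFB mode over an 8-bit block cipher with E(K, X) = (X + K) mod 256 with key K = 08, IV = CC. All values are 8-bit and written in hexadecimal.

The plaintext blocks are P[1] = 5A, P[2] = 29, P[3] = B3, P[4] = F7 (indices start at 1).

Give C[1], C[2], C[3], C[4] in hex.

OFB encryption: S_i = E(K, S_{i−1}) with S_{0} = IV; C_i = P_i ⊕ S_i.
C[1]: S = E(K, CC) = D4; 5A ⊕ D4 = 8E.
C[2]: S = E(K, D4) = DC; 29 ⊕ DC = F5.
C[3]: S = E(K, DC) = E4; B3 ⊕ E4 = 57.
C[4]: S = E(K, E4) = EC; F7 ⊕ EC = 1B.

C[1] = 8E, C[2] = F5, C[3] = 57, C[4] = 1B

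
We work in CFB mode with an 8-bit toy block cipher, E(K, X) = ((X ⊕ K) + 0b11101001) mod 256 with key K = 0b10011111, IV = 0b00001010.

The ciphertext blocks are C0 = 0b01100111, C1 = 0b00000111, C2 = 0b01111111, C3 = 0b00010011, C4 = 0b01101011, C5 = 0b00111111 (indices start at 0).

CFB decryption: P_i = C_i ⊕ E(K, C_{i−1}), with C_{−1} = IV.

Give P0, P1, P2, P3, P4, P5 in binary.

P0 = 0b00011001, P1 = 0b11100110, P2 = 0b11111110, P3 = 0b11011010, P4 = 0b00011110, P5 = 0b11100010

P0: E(K, 0b00001010) = 0b01111110; 0b01100111 ⊕ 0b01111110 = 0b00011001.
P1: E(K, 0b01100111) = 0b11100001; 0b00000111 ⊕ 0b11100001 = 0b11100110.
P2: E(K, 0b00000111) = 0b10000001; 0b01111111 ⊕ 0b10000001 = 0b11111110.
P3: E(K, 0b01111111) = 0b11001001; 0b00010011 ⊕ 0b11001001 = 0b11011010.
P4: E(K, 0b00010011) = 0b01110101; 0b01101011 ⊕ 0b01110101 = 0b00011110.
P5: E(K, 0b01101011) = 0b11011101; 0b00111111 ⊕ 0b11011101 = 0b11100010.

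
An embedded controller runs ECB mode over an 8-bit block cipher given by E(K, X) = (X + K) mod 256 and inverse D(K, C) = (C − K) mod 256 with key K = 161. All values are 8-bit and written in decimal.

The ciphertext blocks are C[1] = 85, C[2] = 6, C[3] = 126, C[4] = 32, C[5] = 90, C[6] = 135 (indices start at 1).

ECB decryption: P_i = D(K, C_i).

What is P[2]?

P[2] = 101

P[2]: D(K, 6) = 101.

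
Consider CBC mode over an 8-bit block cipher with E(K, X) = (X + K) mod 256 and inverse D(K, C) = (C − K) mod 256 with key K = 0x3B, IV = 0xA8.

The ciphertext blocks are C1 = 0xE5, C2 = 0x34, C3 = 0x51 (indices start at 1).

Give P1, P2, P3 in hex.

CBC decryption: P_i = D(K, C_i) ⊕ C_{i−1}, with C_{0} = IV.
P1: D(K, 0xE5) = 0xAA; 0xAA ⊕ 0xA8 = 0x02.
P2: D(K, 0x34) = 0xF9; 0xF9 ⊕ 0xE5 = 0x1C.
P3: D(K, 0x51) = 0x16; 0x16 ⊕ 0x34 = 0x22.

P1 = 0x02, P2 = 0x1C, P3 = 0x22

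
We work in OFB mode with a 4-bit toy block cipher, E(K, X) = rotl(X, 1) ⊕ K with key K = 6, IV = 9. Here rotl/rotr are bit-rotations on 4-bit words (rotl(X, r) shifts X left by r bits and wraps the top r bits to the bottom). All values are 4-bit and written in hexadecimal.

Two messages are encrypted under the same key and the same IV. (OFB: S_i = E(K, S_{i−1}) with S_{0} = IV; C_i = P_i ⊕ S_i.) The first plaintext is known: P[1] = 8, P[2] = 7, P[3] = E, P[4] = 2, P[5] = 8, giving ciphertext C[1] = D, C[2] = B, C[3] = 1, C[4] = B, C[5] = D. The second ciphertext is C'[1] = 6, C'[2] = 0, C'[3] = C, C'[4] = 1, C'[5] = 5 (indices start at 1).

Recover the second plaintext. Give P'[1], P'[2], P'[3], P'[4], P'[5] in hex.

In OFB with a reused IV, both messages share the same keystream S_i, so C_i ⊕ C'_i = P_i ⊕ P'_i and thus P'_i = P_i ⊕ C_i ⊕ C'_i.
P'[1]: 8 ⊕ D ⊕ 6 = 3.
P'[2]: 7 ⊕ B ⊕ 0 = C.
P'[3]: E ⊕ 1 ⊕ C = 3.
P'[4]: 2 ⊕ B ⊕ 1 = 8.
P'[5]: 8 ⊕ D ⊕ 5 = 0.

P'[1] = 3, P'[2] = C, P'[3] = 3, P'[4] = 8, P'[5] = 0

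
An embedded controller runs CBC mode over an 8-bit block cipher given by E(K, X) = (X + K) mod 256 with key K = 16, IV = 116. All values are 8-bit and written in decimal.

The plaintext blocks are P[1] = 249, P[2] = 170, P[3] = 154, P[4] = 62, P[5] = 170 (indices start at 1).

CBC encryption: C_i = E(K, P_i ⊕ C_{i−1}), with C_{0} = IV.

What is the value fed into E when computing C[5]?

73

C[1]: P[1] ⊕ 116 = 141; E(K, 141) = 157.
C[2]: P[2] ⊕ 157 = 55; E(K, 55) = 71.
C[3]: P[3] ⊕ 71 = 221; E(K, 221) = 237.
C[4]: P[4] ⊕ 237 = 211; E(K, 211) = 227.
C[5]: P[5] ⊕ 227 = 73; E(K, 73) = 89.
So the input to E for block [5] is 73.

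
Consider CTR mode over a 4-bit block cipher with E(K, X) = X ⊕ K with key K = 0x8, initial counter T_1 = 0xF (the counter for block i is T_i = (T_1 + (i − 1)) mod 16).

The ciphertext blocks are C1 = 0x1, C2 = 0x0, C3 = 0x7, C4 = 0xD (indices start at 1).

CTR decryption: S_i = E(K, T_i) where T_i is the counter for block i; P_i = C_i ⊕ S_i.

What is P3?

P3 = 0xE

P3: T = 0x1, S = E(K, T) = 0x9; 0x7 ⊕ 0x9 = 0xE.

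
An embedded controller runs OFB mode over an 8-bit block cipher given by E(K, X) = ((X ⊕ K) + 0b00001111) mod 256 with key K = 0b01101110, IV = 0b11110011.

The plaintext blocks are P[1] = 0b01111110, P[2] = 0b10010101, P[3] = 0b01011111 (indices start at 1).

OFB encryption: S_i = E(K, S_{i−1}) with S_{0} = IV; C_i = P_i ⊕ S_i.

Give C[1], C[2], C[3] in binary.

C[1] = 0b11010010, C[2] = 0b01000100, C[3] = 0b10010001

C[1]: S = E(K, 0b11110011) = 0b10101100; 0b01111110 ⊕ 0b10101100 = 0b11010010.
C[2]: S = E(K, 0b10101100) = 0b11010001; 0b10010101 ⊕ 0b11010001 = 0b01000100.
C[3]: S = E(K, 0b11010001) = 0b11001110; 0b01011111 ⊕ 0b11001110 = 0b10010001.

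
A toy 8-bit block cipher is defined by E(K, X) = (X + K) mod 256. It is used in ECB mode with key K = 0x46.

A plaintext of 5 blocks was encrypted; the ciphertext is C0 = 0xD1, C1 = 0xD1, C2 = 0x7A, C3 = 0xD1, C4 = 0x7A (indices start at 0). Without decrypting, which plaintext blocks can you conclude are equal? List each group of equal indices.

ECB encrypts each block independently with the same key, so equal ciphertext blocks imply equal plaintext blocks.
C0 = C1 = C3 = 0xD1, so P0 = P1 = P3.
C2 = C4 = 0x7A, so P2 = P4.

P0 = P1 = P3; P2 = P4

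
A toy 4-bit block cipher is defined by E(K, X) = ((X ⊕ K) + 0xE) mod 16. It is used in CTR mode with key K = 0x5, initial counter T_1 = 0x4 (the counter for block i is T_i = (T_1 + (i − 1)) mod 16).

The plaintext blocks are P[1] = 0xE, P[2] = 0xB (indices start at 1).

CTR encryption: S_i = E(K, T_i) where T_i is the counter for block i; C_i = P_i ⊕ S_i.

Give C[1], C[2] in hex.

C[1]: T = 0x4, S = E(K, T) = 0xF; 0xE ⊕ 0xF = 0x1.
C[2]: T = 0x5, S = E(K, T) = 0xE; 0xB ⊕ 0xE = 0x5.

C[1] = 0x1, C[2] = 0x5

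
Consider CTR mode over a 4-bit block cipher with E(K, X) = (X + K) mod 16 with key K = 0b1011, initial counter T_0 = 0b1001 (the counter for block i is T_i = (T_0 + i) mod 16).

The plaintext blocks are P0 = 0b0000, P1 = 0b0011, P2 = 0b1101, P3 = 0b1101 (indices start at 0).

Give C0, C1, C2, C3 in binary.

C0 = 0b0100, C1 = 0b0110, C2 = 0b1011, C3 = 0b1010

CTR encryption: S_i = E(K, T_i) where T_i is the counter for block i; C_i = P_i ⊕ S_i.
C0: T = 0b1001, S = E(K, T) = 0b0100; 0b0000 ⊕ 0b0100 = 0b0100.
C1: T = 0b1010, S = E(K, T) = 0b0101; 0b0011 ⊕ 0b0101 = 0b0110.
C2: T = 0b1011, S = E(K, T) = 0b0110; 0b1101 ⊕ 0b0110 = 0b1011.
C3: T = 0b1100, S = E(K, T) = 0b0111; 0b1101 ⊕ 0b0111 = 0b1010.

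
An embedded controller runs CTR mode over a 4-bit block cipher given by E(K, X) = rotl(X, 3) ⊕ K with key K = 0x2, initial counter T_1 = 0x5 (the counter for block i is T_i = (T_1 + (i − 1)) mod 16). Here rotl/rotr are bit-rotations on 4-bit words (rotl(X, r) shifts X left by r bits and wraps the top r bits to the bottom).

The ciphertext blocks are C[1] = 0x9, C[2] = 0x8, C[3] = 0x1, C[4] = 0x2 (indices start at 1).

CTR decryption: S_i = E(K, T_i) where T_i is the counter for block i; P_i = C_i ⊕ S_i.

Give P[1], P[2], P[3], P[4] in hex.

P[1] = 0x1, P[2] = 0x9, P[3] = 0x8, P[4] = 0x4

P[1]: T = 0x5, S = E(K, T) = 0x8; 0x9 ⊕ 0x8 = 0x1.
P[2]: T = 0x6, S = E(K, T) = 0x1; 0x8 ⊕ 0x1 = 0x9.
P[3]: T = 0x7, S = E(K, T) = 0x9; 0x1 ⊕ 0x9 = 0x8.
P[4]: T = 0x8, S = E(K, T) = 0x6; 0x2 ⊕ 0x6 = 0x4.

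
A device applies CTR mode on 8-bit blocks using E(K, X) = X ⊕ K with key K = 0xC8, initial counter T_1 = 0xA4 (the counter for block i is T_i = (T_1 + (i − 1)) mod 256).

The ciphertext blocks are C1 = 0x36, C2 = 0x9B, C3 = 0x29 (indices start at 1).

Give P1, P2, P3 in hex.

CTR decryption: S_i = E(K, T_i) where T_i is the counter for block i; P_i = C_i ⊕ S_i.
P1: T = 0xA4, S = E(K, T) = 0x6C; 0x36 ⊕ 0x6C = 0x5A.
P2: T = 0xA5, S = E(K, T) = 0x6D; 0x9B ⊕ 0x6D = 0xF6.
P3: T = 0xA6, S = E(K, T) = 0x6E; 0x29 ⊕ 0x6E = 0x47.

P1 = 0x5A, P2 = 0xF6, P3 = 0x47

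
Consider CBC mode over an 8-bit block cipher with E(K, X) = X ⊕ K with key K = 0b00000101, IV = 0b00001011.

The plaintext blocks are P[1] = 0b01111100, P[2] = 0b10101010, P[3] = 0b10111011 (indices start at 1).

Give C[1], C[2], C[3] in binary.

CBC encryption: C_i = E(K, P_i ⊕ C_{i−1}), with C_{0} = IV.
C[1]: P[1] ⊕ 0b00001011 = 0b01110111; E(K, 0b01110111) = 0b01110010.
C[2]: P[2] ⊕ 0b01110010 = 0b11011000; E(K, 0b11011000) = 0b11011101.
C[3]: P[3] ⊕ 0b11011101 = 0b01100110; E(K, 0b01100110) = 0b01100011.

C[1] = 0b01110010, C[2] = 0b11011101, C[3] = 0b01100011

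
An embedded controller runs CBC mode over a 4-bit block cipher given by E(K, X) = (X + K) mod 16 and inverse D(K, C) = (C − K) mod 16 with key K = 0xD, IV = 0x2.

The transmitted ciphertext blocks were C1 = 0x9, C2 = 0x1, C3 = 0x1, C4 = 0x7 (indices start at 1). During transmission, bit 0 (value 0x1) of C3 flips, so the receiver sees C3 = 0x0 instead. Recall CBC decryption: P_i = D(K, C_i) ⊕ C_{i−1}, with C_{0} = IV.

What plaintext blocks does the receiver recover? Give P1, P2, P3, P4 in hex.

Only C3 changed, to 0x0. In CBC, a change in C_i garbles P_i and flips the same bit in P_{i+1}. Decrypting the received ciphertext:
P1: D(K, 0x9) = 0xC; 0xC ⊕ 0x2 = 0xE.
P2: D(K, 0x1) = 0x4; 0x4 ⊕ 0x9 = 0xD.
P3: D(K, 0x0) = 0x3; 0x3 ⊕ 0x1 = 0x2.
P4: D(K, 0x7) = 0xA; 0xA ⊕ 0x0 = 0xA.
Blocks that differ from the original plaintext: P3, P4.

P1 = 0xE, P2 = 0xD, P3 = 0x2, P4 = 0xA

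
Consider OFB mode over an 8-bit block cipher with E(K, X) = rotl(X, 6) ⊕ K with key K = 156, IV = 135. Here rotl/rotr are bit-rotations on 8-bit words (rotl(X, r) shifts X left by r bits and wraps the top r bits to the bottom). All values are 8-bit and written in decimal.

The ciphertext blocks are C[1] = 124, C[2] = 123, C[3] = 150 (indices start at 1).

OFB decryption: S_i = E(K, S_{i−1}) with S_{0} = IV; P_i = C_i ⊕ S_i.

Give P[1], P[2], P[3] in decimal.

P[1]: S = E(K, 135) = 125; 124 ⊕ 125 = 1.
P[2]: S = E(K, 125) = 195; 123 ⊕ 195 = 184.
P[3]: S = E(K, 195) = 108; 150 ⊕ 108 = 250.

P[1] = 1, P[2] = 184, P[3] = 250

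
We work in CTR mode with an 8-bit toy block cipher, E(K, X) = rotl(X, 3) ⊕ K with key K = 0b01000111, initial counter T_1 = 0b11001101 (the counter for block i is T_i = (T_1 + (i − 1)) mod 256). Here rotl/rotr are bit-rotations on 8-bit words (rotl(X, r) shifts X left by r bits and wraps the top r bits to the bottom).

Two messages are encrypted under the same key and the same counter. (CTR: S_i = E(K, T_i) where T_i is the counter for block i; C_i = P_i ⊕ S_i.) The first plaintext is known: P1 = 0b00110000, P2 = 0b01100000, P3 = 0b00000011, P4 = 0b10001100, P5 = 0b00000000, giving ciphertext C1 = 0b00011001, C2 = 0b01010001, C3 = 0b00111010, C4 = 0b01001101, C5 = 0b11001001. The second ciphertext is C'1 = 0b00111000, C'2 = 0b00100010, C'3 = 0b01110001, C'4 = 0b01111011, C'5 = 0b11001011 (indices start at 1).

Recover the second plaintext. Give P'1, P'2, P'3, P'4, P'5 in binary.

In CTR with a reused counter, both messages share the same keystream S_i, so C_i ⊕ C'_i = P_i ⊕ P'_i and thus P'_i = P_i ⊕ C_i ⊕ C'_i.
P'1: 0b00110000 ⊕ 0b00011001 ⊕ 0b00111000 = 0b00010001.
P'2: 0b01100000 ⊕ 0b01010001 ⊕ 0b00100010 = 0b00010011.
P'3: 0b00000011 ⊕ 0b00111010 ⊕ 0b01110001 = 0b01001000.
P'4: 0b10001100 ⊕ 0b01001101 ⊕ 0b01111011 = 0b10111010.
P'5: 0b00000000 ⊕ 0b11001001 ⊕ 0b11001011 = 0b00000010.

P'1 = 0b00010001, P'2 = 0b00010011, P'3 = 0b01001000, P'4 = 0b10111010, P'5 = 0b00000010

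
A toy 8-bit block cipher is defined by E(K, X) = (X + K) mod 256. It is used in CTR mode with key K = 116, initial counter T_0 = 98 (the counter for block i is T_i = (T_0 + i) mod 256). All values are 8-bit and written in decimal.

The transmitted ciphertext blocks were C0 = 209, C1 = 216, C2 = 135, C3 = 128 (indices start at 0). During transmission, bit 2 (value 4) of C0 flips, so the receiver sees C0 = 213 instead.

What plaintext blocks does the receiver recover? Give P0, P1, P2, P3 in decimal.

CTR decryption: S_i = E(K, T_i) where T_i is the counter for block i; P_i = C_i ⊕ S_i.
Only C0 changed, to 213. In CTR, a change in C_i flips the same bit in P_i only; the keystream is unaffected. Decrypting the received ciphertext:
P0: T = 98, S = E(K, T) = 214; 213 ⊕ 214 = 3.
P1: T = 99, S = E(K, T) = 215; 216 ⊕ 215 = 15.
P2: T = 100, S = E(K, T) = 216; 135 ⊕ 216 = 95.
P3: T = 101, S = E(K, T) = 217; 128 ⊕ 217 = 89.
Blocks that differ from the original plaintext: P0.

P0 = 3, P1 = 15, P2 = 95, P3 = 89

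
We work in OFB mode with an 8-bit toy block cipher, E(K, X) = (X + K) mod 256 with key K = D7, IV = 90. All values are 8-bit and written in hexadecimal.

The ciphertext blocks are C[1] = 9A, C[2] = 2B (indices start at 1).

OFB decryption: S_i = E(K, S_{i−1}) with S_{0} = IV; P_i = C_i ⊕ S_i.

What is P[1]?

P[1] = FD

P[1]: S = E(K, 90) = 67; 9A ⊕ 67 = FD.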